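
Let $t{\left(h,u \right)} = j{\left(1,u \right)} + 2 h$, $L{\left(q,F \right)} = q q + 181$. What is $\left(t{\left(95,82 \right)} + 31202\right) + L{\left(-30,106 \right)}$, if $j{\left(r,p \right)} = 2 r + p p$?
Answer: $39199$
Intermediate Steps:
$j{\left(r,p \right)} = p^{2} + 2 r$ ($j{\left(r,p \right)} = 2 r + p^{2} = p^{2} + 2 r$)
$L{\left(q,F \right)} = 181 + q^{2}$ ($L{\left(q,F \right)} = q^{2} + 181 = 181 + q^{2}$)
$t{\left(h,u \right)} = 2 + u^{2} + 2 h$ ($t{\left(h,u \right)} = \left(u^{2} + 2 \cdot 1\right) + 2 h = \left(u^{2} + 2\right) + 2 h = \left(2 + u^{2}\right) + 2 h = 2 + u^{2} + 2 h$)
$\left(t{\left(95,82 \right)} + 31202\right) + L{\left(-30,106 \right)} = \left(\left(2 + 82^{2} + 2 \cdot 95\right) + 31202\right) + \left(181 + \left(-30\right)^{2}\right) = \left(\left(2 + 6724 + 190\right) + 31202\right) + \left(181 + 900\right) = \left(6916 + 31202\right) + 1081 = 38118 + 1081 = 39199$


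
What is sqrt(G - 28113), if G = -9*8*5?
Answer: I*sqrt(28473) ≈ 168.74*I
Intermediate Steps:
G = -360 (G = -72*5 = -360)
sqrt(G - 28113) = sqrt(-360 - 28113) = sqrt(-28473) = I*sqrt(28473)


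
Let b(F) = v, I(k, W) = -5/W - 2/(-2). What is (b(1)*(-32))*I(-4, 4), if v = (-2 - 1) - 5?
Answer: -64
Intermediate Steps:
I(k, W) = 1 - 5/W (I(k, W) = -5/W - 2*(-1/2) = -5/W + 1 = 1 - 5/W)
v = -8 (v = -3 - 5 = -8)
b(F) = -8
(b(1)*(-32))*I(-4, 4) = (-8*(-32))*((-5 + 4)/4) = 256*((1/4)*(-1)) = 256*(-1/4) = -64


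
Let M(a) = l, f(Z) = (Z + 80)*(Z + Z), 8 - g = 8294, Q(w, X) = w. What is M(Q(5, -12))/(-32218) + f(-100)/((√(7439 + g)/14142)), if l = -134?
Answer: 67/16109 - 56568000*I*√7/77 ≈ 0.0041592 - 1.9437e+6*I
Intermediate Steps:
g = -8286 (g = 8 - 1*8294 = 8 - 8294 = -8286)
f(Z) = 2*Z*(80 + Z) (f(Z) = (80 + Z)*(2*Z) = 2*Z*(80 + Z))
M(a) = -134
M(Q(5, -12))/(-32218) + f(-100)/((√(7439 + g)/14142)) = -134/(-32218) + (2*(-100)*(80 - 100))/((√(7439 - 8286)/14142)) = -134*(-1/32218) + (2*(-100)*(-20))/((√(-847)*(1/14142))) = 67/16109 + 4000/(((11*I*√7)*(1/14142))) = 67/16109 + 4000/((11*I*√7/14142)) = 67/16109 + 4000*(-14142*I*√7/77) = 67/16109 - 56568000*I*√7/77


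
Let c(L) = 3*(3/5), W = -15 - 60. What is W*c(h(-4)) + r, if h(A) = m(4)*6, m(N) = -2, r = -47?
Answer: -182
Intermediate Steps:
W = -75
h(A) = -12 (h(A) = -2*6 = -12)
c(L) = 9/5 (c(L) = 3*(3*(⅕)) = 3*(⅗) = 9/5)
W*c(h(-4)) + r = -75*9/5 - 47 = -135 - 47 = -182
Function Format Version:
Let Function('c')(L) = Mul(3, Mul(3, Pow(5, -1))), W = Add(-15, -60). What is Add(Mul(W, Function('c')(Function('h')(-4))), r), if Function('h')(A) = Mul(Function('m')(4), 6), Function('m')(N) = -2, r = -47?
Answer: -182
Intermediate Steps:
W = -75
Function('h')(A) = -12 (Function('h')(A) = Mul(-2, 6) = -12)
Function('c')(L) = Rational(9, 5) (Function('c')(L) = Mul(3, Mul(3, Rational(1, 5))) = Mul(3, Rational(3, 5)) = Rational(9, 5))
Add(Mul(W, Function('c')(Function('h')(-4))), r) = Add(Mul(-75, Rational(9, 5)), -47) = Add(-135, -47) = -182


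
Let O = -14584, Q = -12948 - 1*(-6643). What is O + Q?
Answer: -20889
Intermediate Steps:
Q = -6305 (Q = -12948 + 6643 = -6305)
O + Q = -14584 - 6305 = -20889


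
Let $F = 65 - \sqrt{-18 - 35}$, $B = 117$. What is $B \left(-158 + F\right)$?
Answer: $-10881 - 117 i \sqrt{53} \approx -10881.0 - 851.77 i$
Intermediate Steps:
$F = 65 - i \sqrt{53}$ ($F = 65 - \sqrt{-53} = 65 - i \sqrt{53} \approx 65.0 - 7.2801 i$)
$B \left(-158 + F\right) = 117 \left(-158 + \left(65 - i \sqrt{53}\right)\right) = 117 \left(-93 - i \sqrt{53}\right) = -10881 - 117 i \sqrt{53}$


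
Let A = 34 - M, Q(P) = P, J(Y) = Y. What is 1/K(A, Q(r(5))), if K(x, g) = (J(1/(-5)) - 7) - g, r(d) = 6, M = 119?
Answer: -5/66 ≈ -0.075758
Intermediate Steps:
A = -85 (A = 34 - 1*119 = 34 - 119 = -85)
K(x, g) = -36/5 - g (K(x, g) = (1/(-5) - 7) - g = (-⅕ - 7) - g = -36/5 - g)
1/K(A, Q(r(5))) = 1/(-36/5 - 1*6) = 1/(-36/5 - 6) = 1/(-66/5) = -5/66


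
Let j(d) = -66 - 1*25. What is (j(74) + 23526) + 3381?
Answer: 26816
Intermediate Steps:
j(d) = -91 (j(d) = -66 - 25 = -91)
(j(74) + 23526) + 3381 = (-91 + 23526) + 3381 = 23435 + 3381 = 26816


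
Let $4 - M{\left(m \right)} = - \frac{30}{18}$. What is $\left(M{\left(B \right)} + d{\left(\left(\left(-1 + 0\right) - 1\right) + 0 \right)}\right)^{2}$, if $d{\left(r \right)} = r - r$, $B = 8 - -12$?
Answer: $\frac{289}{9} \approx 32.111$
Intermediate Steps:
$B = 20$ ($B = 8 + 12 = 20$)
$M{\left(m \right)} = \frac{17}{3}$ ($M{\left(m \right)} = 4 - - \frac{30}{18} = 4 - \left(-30\right) \frac{1}{18} = 4 - - \frac{5}{3} = 4 + \frac{5}{3} = \frac{17}{3}$)
$d{\left(r \right)} = 0$
$\left(M{\left(B \right)} + d{\left(\left(\left(-1 + 0\right) - 1\right) + 0 \right)}\right)^{2} = \left(\frac{17}{3} + 0\right)^{2} = \left(\frac{17}{3}\right)^{2} = \frac{289}{9}$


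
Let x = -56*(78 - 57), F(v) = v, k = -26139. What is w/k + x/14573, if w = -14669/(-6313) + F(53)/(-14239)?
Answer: -15628442032822/193454994543577 ≈ -0.080786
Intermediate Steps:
w = 208537302/89890807 (w = -14669/(-6313) + 53/(-14239) = -14669*(-1/6313) + 53*(-1/14239) = 14669/6313 - 53/14239 = 208537302/89890807 ≈ 2.3199)
x = -1176 (x = -56*21 = -1176)
w/k + x/14573 = (208537302/89890807)/(-26139) - 1176/14573 = (208537302/89890807)*(-1/26139) - 1176*1/14573 = -69512434/783218601391 - 1176/14573 = -15628442032822/193454994543577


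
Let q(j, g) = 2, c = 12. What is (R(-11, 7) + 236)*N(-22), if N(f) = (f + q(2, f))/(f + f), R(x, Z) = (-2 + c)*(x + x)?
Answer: 80/11 ≈ 7.2727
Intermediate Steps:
R(x, Z) = 20*x (R(x, Z) = (-2 + 12)*(x + x) = 10*(2*x) = 20*x)
N(f) = (2 + f)/(2*f) (N(f) = (f + 2)/(f + f) = (2 + f)/((2*f)) = (2 + f)*(1/(2*f)) = (2 + f)/(2*f))
(R(-11, 7) + 236)*N(-22) = (20*(-11) + 236)*((1/2)*(2 - 22)/(-22)) = (-220 + 236)*((1/2)*(-1/22)*(-20)) = 16*(5/11) = 80/11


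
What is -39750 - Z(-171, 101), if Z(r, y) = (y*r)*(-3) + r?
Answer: -91392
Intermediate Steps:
Z(r, y) = r - 3*r*y (Z(r, y) = (r*y)*(-3) + r = -3*r*y + r = r - 3*r*y)
-39750 - Z(-171, 101) = -39750 - (-171)*(1 - 3*101) = -39750 - (-171)*(1 - 303) = -39750 - (-171)*(-302) = -39750 - 1*51642 = -39750 - 51642 = -91392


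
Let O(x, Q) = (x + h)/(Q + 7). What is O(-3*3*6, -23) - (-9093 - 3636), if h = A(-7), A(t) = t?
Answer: 203725/16 ≈ 12733.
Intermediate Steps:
h = -7
O(x, Q) = (-7 + x)/(7 + Q) (O(x, Q) = (x - 7)/(Q + 7) = (-7 + x)/(7 + Q))
O(-3*3*6, -23) - (-9093 - 3636) = (-7 - 3*3*6)/(7 - 23) - (-9093 - 3636) = (-7 - 9*6)/(-16) - 1*(-12729) = -(-7 - 54)/16 + 12729 = -1/16*(-61) + 12729 = 61/16 + 12729 = 203725/16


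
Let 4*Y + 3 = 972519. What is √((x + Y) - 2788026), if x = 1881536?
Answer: I*√663361 ≈ 814.47*I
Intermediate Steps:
Y = 243129 (Y = -¾ + (¼)*972519 = -¾ + 972519/4 = 243129)
√((x + Y) - 2788026) = √((1881536 + 243129) - 2788026) = √(2124665 - 2788026) = √(-663361) = I*√663361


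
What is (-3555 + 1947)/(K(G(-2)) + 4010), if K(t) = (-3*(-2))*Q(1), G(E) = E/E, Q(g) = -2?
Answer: -804/1999 ≈ -0.40220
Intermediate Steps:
G(E) = 1
K(t) = -12 (K(t) = -3*(-2)*(-2) = 6*(-2) = -12)
(-3555 + 1947)/(K(G(-2)) + 4010) = (-3555 + 1947)/(-12 + 4010) = -1608/3998 = -1608*1/3998 = -804/1999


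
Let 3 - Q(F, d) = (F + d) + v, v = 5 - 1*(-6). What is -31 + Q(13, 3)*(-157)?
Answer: 3737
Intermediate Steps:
v = 11 (v = 5 + 6 = 11)
Q(F, d) = -8 - F - d (Q(F, d) = 3 - ((F + d) + 11) = 3 - (11 + F + d) = 3 + (-11 - F - d) = -8 - F - d)
-31 + Q(13, 3)*(-157) = -31 + (-8 - 1*13 - 1*3)*(-157) = -31 + (-8 - 13 - 3)*(-157) = -31 - 24*(-157) = -31 + 3768 = 3737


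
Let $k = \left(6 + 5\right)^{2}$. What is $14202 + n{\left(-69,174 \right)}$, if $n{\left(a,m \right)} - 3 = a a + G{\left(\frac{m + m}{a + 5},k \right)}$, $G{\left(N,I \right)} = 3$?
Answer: $18969$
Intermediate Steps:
$k = 121$ ($k = 11^{2} = 121$)
$n{\left(a,m \right)} = 6 + a^{2}$ ($n{\left(a,m \right)} = 3 + \left(a a + 3\right) = 3 + \left(a^{2} + 3\right) = 3 + \left(3 + a^{2}\right) = 6 + a^{2}$)
$14202 + n{\left(-69,174 \right)} = 14202 + \left(6 + \left(-69\right)^{2}\right) = 14202 + \left(6 + 4761\right) = 14202 + 4767 = 18969$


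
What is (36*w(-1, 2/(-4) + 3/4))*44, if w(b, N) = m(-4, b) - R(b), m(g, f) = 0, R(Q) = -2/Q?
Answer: -3168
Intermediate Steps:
w(b, N) = 2/b (w(b, N) = 0 - (-2)/b = 0 + 2/b = 2/b)
(36*w(-1, 2/(-4) + 3/4))*44 = (36*(2/(-1)))*44 = (36*(2*(-1)))*44 = (36*(-2))*44 = -72*44 = -3168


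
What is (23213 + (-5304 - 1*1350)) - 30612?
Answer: -14053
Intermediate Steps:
(23213 + (-5304 - 1*1350)) - 30612 = (23213 + (-5304 - 1350)) - 30612 = (23213 - 6654) - 30612 = 16559 - 30612 = -14053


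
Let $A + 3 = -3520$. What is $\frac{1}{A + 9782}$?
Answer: $\frac{1}{6259} \approx 0.00015977$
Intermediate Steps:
$A = -3523$ ($A = -3 - 3520 = -3523$)
$\frac{1}{A + 9782} = \frac{1}{-3523 + 9782} = \frac{1}{6259}$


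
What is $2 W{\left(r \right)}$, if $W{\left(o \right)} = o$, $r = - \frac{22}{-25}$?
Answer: $\frac{44}{25} \approx 1.76$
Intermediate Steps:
$r = \frac{22}{25}$ ($r = \left(-22\right) \left(- \frac{1}{25}\right) = \frac{22}{25} \approx 0.88$)
$2 W{\left(r \right)} = 2 \cdot \frac{22}{25} = \frac{44}{25}$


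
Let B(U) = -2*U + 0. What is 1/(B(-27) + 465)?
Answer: 1/519 ≈ 0.0019268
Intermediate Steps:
B(U) = -2*U
1/(B(-27) + 465) = 1/(-2*(-27) + 465) = 1/(54 + 465) = 1/519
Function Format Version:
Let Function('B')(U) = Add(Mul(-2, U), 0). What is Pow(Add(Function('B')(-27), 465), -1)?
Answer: Rational(1, 519) ≈ 0.0019268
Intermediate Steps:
Function('B')(U) = Mul(-2, U)
Pow(Add(Function('B')(-27), 465), -1) = Pow(Add(Mul(-2, -27), 465), -1) = Pow(Add(54, 465), -1) = Pow(519, -1) = Rational(1, 519)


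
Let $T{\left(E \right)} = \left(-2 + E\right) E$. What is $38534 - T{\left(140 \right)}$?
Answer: $19214$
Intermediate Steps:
$T{\left(E \right)} = E \left(-2 + E\right)$
$38534 - T{\left(140 \right)} = 38534 - 140 \left(-2 + 140\right) = 38534 - 140 \cdot 138 = 38534 - 19320 = 19214$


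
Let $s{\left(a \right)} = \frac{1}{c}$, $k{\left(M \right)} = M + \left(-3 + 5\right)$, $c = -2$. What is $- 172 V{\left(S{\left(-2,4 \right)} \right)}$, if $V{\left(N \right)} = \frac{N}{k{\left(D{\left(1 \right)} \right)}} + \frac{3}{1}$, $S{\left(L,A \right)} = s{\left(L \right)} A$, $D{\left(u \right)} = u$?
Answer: $- \frac{1204}{3} \approx -401.33$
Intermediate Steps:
$k{\left(M \right)} = 2 + M$ ($k{\left(M \right)} = M + 2 = 2 + M$)
$s{\left(a \right)} = - \frac{1}{2}$ ($s{\left(a \right)} = \frac{1}{-2} = - \frac{1}{2}$)
$S{\left(L,A \right)} = - \frac{A}{2}$
$V{\left(N \right)} = 3 + \frac{N}{3}$ ($V{\left(N \right)} = \frac{N}{2 + 1} + \frac{3}{1} = \frac{N}{3} + 3 \cdot 1 = N \frac{1}{3} + 3 = \frac{N}{3} + 3 = 3 + \frac{N}{3}$)
$- 172 V{\left(S{\left(-2,4 \right)} \right)} = - 172 \left(3 + \frac{\left(- \frac{1}{2}\right) 4}{3}\right) = - 172 \left(3 + \frac{1}{3} \left(-2\right)\right) = - 172 \left(3 - \frac{2}{3}\right) = \left(-172\right) \frac{7}{3} = - \frac{1204}{3}$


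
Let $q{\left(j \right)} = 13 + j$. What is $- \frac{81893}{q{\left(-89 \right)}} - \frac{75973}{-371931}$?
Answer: $\frac{30464319331}{28266756} \approx 1077.7$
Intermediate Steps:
$- \frac{81893}{q{\left(-89 \right)}} - \frac{75973}{-371931} = - \frac{81893}{13 - 89} - \frac{75973}{-371931} = - \frac{81893}{-76} - - \frac{75973}{371931} = \left(-81893\right) \left(- \frac{1}{76}\right) + \frac{75973}{371931} = \frac{81893}{76} + \frac{75973}{371931} = \frac{30464319331}{28266756}$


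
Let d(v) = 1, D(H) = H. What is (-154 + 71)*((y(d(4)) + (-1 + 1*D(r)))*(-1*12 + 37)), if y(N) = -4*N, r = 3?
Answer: 4150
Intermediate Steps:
(-154 + 71)*((y(d(4)) + (-1 + 1*D(r)))*(-1*12 + 37)) = (-154 + 71)*((-4*1 + (-1 + 1*3))*(-1*12 + 37)) = -83*(-4 + (-1 + 3))*(-12 + 37) = -83*(-4 + 2)*25 = -(-166)*25 = -83*(-50) = 4150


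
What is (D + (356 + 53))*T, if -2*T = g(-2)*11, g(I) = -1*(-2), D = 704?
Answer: -12243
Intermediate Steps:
g(I) = 2
T = -11 ≈ -11.000
(D + (356 + 53))*T = (704 + (356 + 53))*(-11) = (704 + 409)*(-11) = 1113*(-11) = -12243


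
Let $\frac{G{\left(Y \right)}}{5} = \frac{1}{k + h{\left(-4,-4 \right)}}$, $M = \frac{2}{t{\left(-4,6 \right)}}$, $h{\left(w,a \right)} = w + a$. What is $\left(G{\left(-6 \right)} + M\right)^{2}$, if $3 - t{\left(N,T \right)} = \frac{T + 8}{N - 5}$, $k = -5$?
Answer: $\frac{841}{284089} \approx 0.0029603$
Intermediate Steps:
$h{\left(w,a \right)} = a + w$
$t{\left(N,T \right)} = 3 - \frac{8 + T}{-5 + N}$ ($t{\left(N,T \right)} = 3 - \frac{T + 8}{N - 5} = 3 - \frac{8 + T}{-5 + N}$)
$M = \frac{18}{41}$ ($M = \frac{2}{\frac{1}{-5 - 4} \left(-23 - 6 + 3 \left(-4\right)\right)} = \frac{2}{\frac{1}{-9} \left(-23 - 6 - 12\right)} = \frac{2}{\left(- \frac{1}{9}\right) \left(-41\right)} = \frac{2}{\frac{41}{9}} = 2 \cdot \frac{9}{41} = \frac{18}{41} \approx 0.43902$)
$G{\left(Y \right)} = - \frac{5}{13}$ ($G{\left(Y \right)} = \frac{5}{-5 - 8} = \frac{5}{-13} = 5 \left(- \frac{1}{13}\right) = - \frac{5}{13}$)
$\left(G{\left(-6 \right)} + M\right)^{2} = \left(- \frac{5}{13} + \frac{18}{41}\right)^{2} = \left(\frac{29}{533}\right)^{2} = \frac{841}{284089}$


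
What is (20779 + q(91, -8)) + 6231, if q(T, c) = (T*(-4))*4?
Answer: 25554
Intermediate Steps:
q(T, c) = -16*T (q(T, c) = -4*T*4 = -16*T)
(20779 + q(91, -8)) + 6231 = (20779 - 16*91) + 6231 = (20779 - 1456) + 6231 = 19323 + 6231 = 25554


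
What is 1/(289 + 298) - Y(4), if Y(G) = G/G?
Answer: -586/587 ≈ -0.99830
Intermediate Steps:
Y(G) = 1
1/(289 + 298) - Y(4) = 1/(289 + 298) - 1*1 = 1/587 - 1 = -586/587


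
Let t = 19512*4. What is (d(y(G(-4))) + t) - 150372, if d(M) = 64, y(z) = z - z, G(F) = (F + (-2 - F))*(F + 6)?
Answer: -72260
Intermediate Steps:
t = 78048
G(F) = -12 - 2*F (G(F) = -2*(6 + F) = -12 - 2*F)
y(z) = 0
(d(y(G(-4))) + t) - 150372 = (64 + 78048) - 150372 = 78112 - 150372 = -72260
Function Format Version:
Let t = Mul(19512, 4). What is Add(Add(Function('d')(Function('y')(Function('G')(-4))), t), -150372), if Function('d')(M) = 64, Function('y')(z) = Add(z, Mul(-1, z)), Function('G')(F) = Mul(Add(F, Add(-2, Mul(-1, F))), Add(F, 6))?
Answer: -72260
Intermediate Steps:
t = 78048
Function('G')(F) = Add(-12, Mul(-2, F)) (Function('G')(F) = Mul(-2, Add(6, F)) = Add(-12, Mul(-2, F)))
Function('y')(z) = 0
Add(Add(Function('d')(Function('y')(Function('G')(-4))), t), -150372) = Add(Add(64, 78048), -150372) = Add(78112, -150372) = -72260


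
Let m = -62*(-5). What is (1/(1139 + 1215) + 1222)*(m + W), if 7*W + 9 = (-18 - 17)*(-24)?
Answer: 8632643589/16478 ≈ 5.2389e+5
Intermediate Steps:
W = 831/7 (W = -9/7 + ((-18 - 17)*(-24))/7 = -9/7 + (-35*(-24))/7 = -9/7 + (⅐)*840 = -9/7 + 120 = 831/7 ≈ 118.71)
m = 310 (m = -2*(-155) = 310)
(1/(1139 + 1215) + 1222)*(m + W) = (1/(1139 + 1215) + 1222)*(310 + 831/7) = (1/2354 + 1222)*(3001/7) = (2876589/2354)*(3001/7) = 8632643589/16478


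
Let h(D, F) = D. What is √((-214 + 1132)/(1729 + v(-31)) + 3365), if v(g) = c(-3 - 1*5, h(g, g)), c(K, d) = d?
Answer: 8*√4211606/283 ≈ 58.013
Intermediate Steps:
v(g) = g
√((-214 + 1132)/(1729 + v(-31)) + 3365) = √((-214 + 1132)/(1729 - 31) + 3365) = √(918/1698 + 3365) = √(918*(1/1698) + 3365) = √(153/283 + 3365) = √(952448/283) = 8*√4211606/283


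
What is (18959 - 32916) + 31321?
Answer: 17364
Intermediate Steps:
(18959 - 32916) + 31321 = -13957 + 31321 = 17364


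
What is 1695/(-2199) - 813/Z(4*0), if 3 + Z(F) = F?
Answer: 198078/733 ≈ 270.23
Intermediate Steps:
Z(F) = -3 + F
1695/(-2199) - 813/Z(4*0) = 1695/(-2199) - 813/(-3 + 4*0) = 1695*(-1/2199) - 813/(-3 + 0) = -565/733 - 813/(-3) = -565/733 - 813*(-⅓) = -565/733 + 271 = 198078/733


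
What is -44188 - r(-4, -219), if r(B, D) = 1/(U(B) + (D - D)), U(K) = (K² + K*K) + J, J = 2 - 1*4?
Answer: -1325641/30 ≈ -44188.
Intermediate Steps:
J = -2 (J = 2 - 4 = -2)
U(K) = -2 + 2*K² (U(K) = (K² + K*K) - 2 = (K² + K²) - 2 = 2*K² - 2 = -2 + 2*K²)
r(B, D) = 1/(-2 + 2*B²) (r(B, D) = 1/((-2 + 2*B²) + (D - D)) = 1/((-2 + 2*B²) + 0) = 1/(-2 + 2*B²))
-44188 - r(-4, -219) = -44188 - 1/(2*(-1 + (-4)²)) = -44188 - 1/(2*(-1 + 16)) = -44188 - 1/(2*15) = -44188 - 1*1/30 = -44188 - 1/30 = -1325641/30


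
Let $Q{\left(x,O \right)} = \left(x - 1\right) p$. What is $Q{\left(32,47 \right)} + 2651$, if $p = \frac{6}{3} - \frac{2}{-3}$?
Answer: $\frac{8201}{3} \approx 2733.7$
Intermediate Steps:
$p = \frac{8}{3}$ ($p = 6 \cdot \frac{1}{3} - - \frac{2}{3} = 2 + \frac{2}{3} = \frac{8}{3} \approx 2.6667$)
$Q{\left(x,O \right)} = - \frac{8}{3} + \frac{8 x}{3}$ ($Q{\left(x,O \right)} = \left(x - 1\right) \frac{8}{3} = \left(-1 + x\right) \frac{8}{3} = - \frac{8}{3} + \frac{8 x}{3}$)
$Q{\left(32,47 \right)} + 2651 = \left(- \frac{8}{3} + \frac{8}{3} \cdot 32\right) + 2651 = \left(- \frac{8}{3} + \frac{256}{3}\right) + 2651 = \frac{248}{3} + 2651 = \frac{8201}{3}$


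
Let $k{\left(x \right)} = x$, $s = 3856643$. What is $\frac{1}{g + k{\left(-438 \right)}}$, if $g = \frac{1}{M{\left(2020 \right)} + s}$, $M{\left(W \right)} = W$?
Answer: $- \frac{3858663}{1690094393} \approx -0.0022831$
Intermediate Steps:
$g = \frac{1}{3858663}$ ($g = \frac{1}{2020 + 3856643} = \frac{1}{3858663} \approx 2.5916 \cdot 10^{-7}$)
$\frac{1}{g + k{\left(-438 \right)}} = \frac{1}{\frac{1}{3858663} - 438} = \frac{1}{- \frac{1690094393}{3858663}} = - \frac{3858663}{1690094393}$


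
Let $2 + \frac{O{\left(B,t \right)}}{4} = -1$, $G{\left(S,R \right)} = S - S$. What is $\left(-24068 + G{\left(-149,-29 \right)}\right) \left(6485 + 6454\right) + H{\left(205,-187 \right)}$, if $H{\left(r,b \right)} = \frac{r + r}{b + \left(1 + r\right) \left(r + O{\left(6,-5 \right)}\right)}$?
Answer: $- \frac{12323036679082}{39571} \approx -3.1142 \cdot 10^{8}$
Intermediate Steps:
$G{\left(S,R \right)} = 0$
$O{\left(B,t \right)} = -12$ ($O{\left(B,t \right)} = -8 + 4 \left(-1\right) = -8 - 4 = -12$)
$H{\left(r,b \right)} = \frac{2 r}{b + \left(1 + r\right) \left(-12 + r\right)}$ ($H{\left(r,b \right)} = \frac{r + r}{b + \left(1 + r\right) \left(r - 12\right)} = \frac{2 r}{b + \left(1 + r\right) \left(-12 + r\right)}$)
$\left(-24068 + G{\left(-149,-29 \right)}\right) \left(6485 + 6454\right) + H{\left(205,-187 \right)} = \left(-24068 + 0\right) \left(6485 + 6454\right) + 2 \cdot 205 \frac{1}{-12 - 187 + 205^{2} - 2255} = \left(-24068\right) 12939 + 2 \cdot 205 \frac{1}{-12 - 187 + 42025 - 2255} = -311415852 + 2 \cdot 205 \cdot \frac{1}{39571} = -311415852 + \frac{410}{39571} = - \frac{12323036679082}{39571}$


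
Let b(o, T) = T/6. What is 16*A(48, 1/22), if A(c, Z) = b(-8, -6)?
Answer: -16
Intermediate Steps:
b(o, T) = T/6 (b(o, T) = T*(1/6) = T/6)
A(c, Z) = -1 (A(c, Z) = (1/6)*(-6) = -1)
16*A(48, 1/22) = 16*(-1) = -16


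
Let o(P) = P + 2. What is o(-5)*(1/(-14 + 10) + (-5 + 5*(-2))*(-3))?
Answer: -537/4 ≈ -134.25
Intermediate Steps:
o(P) = 2 + P
o(-5)*(1/(-14 + 10) + (-5 + 5*(-2))*(-3)) = (2 - 5)*(1/(-14 + 10) + (-5 + 5*(-2))*(-3)) = -3*(1/(-4) + (-5 - 10)*(-3)) = -3*(-¼ - 15*(-3)) = -3*(-¼ + 45) = -3*179/4 = -537/4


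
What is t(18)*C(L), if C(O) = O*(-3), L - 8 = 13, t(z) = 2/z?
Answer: -7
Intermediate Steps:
L = 21 (L = 8 + 13 = 21)
C(O) = -3*O
t(18)*C(L) = (2/18)*(-3*21) = (2*(1/18))*(-63) = (1/9)*(-63) = -7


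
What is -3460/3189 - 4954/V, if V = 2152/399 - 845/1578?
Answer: -3319181375264/3251399163 ≈ -1020.8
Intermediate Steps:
V = 1019567/209874 (V = 2152*(1/399) - 845*1/1578 = 2152/399 - 845/1578 = 1019567/209874 ≈ 4.8580)
-3460/3189 - 4954/V = -3460/3189 - 4954/1019567/209874 = -3460*1/3189 - 4954*209874/1019567 = -3460/3189 - 1039715796/1019567 = -3319181375264/3251399163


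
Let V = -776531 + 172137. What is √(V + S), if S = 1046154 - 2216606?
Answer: I*√1774846 ≈ 1332.2*I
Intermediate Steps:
V = -604394
S = -1170452
√(V + S) = √(-604394 - 1170452) = √(-1774846) = I*√1774846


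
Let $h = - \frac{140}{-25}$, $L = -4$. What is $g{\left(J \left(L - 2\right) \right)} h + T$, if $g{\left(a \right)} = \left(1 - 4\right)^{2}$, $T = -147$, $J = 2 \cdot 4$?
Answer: $- \frac{483}{5} \approx -96.6$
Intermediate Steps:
$h = \frac{28}{5}$ ($h = \left(-140\right) \left(- \frac{1}{25}\right) = \frac{28}{5} \approx 5.6$)
$J = 8$
$g{\left(a \right)} = 9$ ($g{\left(a \right)} = \left(-3\right)^{2} = 9$)
$g{\left(J \left(L - 2\right) \right)} h + T = 9 \cdot \frac{28}{5} - 147 = \frac{252}{5} - 147 = - \frac{483}{5}$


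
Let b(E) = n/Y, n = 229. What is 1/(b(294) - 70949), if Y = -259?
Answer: -259/18376020 ≈ -1.4094e-5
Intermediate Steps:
b(E) = -229/259 (b(E) = 229/(-259) = 229*(-1/259) = -229/259)
1/(b(294) - 70949) = 1/(-229/259 - 70949) = 1/(-18376020/259) = -259/18376020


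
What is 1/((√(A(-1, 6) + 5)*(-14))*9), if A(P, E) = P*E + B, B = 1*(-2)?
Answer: I*√3/378 ≈ 0.0045821*I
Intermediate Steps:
B = -2
A(P, E) = -2 + E*P (A(P, E) = P*E - 2 = E*P - 2 = -2 + E*P)
1/((√(A(-1, 6) + 5)*(-14))*9) = 1/((√((-2 + 6*(-1)) + 5)*(-14))*9) = 1/((√((-2 - 6) + 5)*(-14))*9) = 1/((√(-8 + 5)*(-14))*9) = 1/((√(-3)*(-14))*9) = 1/(((I*√3)*(-14))*9) = 1/(-14*I*√3*9) = 1/(-126*I*√3) = I*√3/378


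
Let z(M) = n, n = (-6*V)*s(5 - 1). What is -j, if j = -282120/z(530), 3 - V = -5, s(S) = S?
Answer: -11755/8 ≈ -1469.4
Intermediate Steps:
V = 8 (V = 3 - 1*(-5) = 3 + 5 = 8)
n = -192 (n = (-6*8)*(5 - 1) = -48*4 = -192)
z(M) = -192
j = 11755/8 (j = -282120/(-192) = -282120*(-1/192) = 11755/8 ≈ 1469.4)
-j = -1*11755/8 = -11755/8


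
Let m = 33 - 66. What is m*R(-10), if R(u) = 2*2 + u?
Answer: 198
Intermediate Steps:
R(u) = 4 + u
m = -33
m*R(-10) = -33*(4 - 10) = -33*(-6) = 198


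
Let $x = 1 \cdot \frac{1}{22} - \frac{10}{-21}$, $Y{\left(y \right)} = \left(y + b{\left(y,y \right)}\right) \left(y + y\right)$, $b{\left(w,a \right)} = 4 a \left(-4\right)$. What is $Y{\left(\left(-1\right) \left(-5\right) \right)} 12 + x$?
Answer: $- \frac{4157759}{462} \approx -8999.5$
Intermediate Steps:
$b{\left(w,a \right)} = - 16 a$
$Y{\left(y \right)} = - 30 y^{2}$ ($Y{\left(y \right)} = \left(y - 16 y\right) \left(y + y\right) = - 15 y 2 y = - 30 y^{2}$)
$x = \frac{241}{462}$ ($x = 1 \cdot \frac{1}{22} - - \frac{10}{21} = \frac{1}{22} + \frac{10}{21} = \frac{241}{462} \approx 0.52164$)
$Y{\left(\left(-1\right) \left(-5\right) \right)} 12 + x = - 30 \left(\left(-1\right) \left(-5\right)\right)^{2} \cdot 12 + \frac{241}{462} = - 30 \cdot 5^{2} \cdot 12 + \frac{241}{462} = \left(-30\right) 25 \cdot 12 + \frac{241}{462} = \left(-750\right) 12 + \frac{241}{462} = -9000 + \frac{241}{462} = - \frac{4157759}{462}$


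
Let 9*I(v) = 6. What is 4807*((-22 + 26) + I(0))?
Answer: 67298/3 ≈ 22433.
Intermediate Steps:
I(v) = 2/3 (I(v) = (1/9)*6 = 2/3)
4807*((-22 + 26) + I(0)) = 4807*((-22 + 26) + 2/3) = 4807*(4 + 2/3) = 4807*(14/3) = 67298/3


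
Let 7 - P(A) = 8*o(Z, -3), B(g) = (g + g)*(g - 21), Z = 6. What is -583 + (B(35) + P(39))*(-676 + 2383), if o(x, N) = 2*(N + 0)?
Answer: 1766162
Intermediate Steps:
B(g) = 2*g*(-21 + g) (B(g) = (2*g)*(-21 + g) = 2*g*(-21 + g))
o(x, N) = 2*N
P(A) = 55 (P(A) = 7 - 8*2*(-3) = 7 - 8*(-6) = 7 - 1*(-48) = 7 + 48 = 55)
-583 + (B(35) + P(39))*(-676 + 2383) = -583 + (2*35*(-21 + 35) + 55)*(-676 + 2383) = -583 + (2*35*14 + 55)*1707 = -583 + (980 + 55)*1707 = -583 + 1035*1707 = -583 + 1766745 = 1766162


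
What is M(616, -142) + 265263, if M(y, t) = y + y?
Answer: 266495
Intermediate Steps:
M(y, t) = 2*y
M(616, -142) + 265263 = 2*616 + 265263 = 1232 + 265263 = 266495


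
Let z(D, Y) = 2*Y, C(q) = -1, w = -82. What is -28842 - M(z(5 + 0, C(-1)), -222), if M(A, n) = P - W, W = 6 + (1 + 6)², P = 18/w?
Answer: -1180258/41 ≈ -28787.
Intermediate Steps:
P = -9/41 (P = 18/(-82) = 18*(-1/82) = -9/41 ≈ -0.21951)
W = 55 (W = 6 + 7² = 6 + 49 = 55)
M(A, n) = -2264/41 (M(A, n) = -9/41 - 1*55 = -9/41 - 55 = -2264/41)
-28842 - M(z(5 + 0, C(-1)), -222) = -28842 - 1*(-2264/41) = -28842 + 2264/41 = -1180258/41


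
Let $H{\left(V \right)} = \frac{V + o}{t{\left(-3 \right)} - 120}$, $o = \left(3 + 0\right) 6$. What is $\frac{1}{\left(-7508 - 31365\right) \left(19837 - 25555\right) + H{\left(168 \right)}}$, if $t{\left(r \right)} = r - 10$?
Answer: $\frac{133}{29562683076} \approx 4.4989 \cdot 10^{-9}$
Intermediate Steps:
$t{\left(r \right)} = -10 + r$
$o = 18$ ($o = 3 \cdot 6 = 18$)
$H{\left(V \right)} = - \frac{18}{133} - \frac{V}{133}$ ($H{\left(V \right)} = \frac{V + 18}{\left(-10 - 3\right) - 120} = \frac{18 + V}{-13 - 120} = \frac{18 + V}{-133} = \left(18 + V\right) \left(- \frac{1}{133}\right) = - \frac{18}{133} - \frac{V}{133}$)
$\frac{1}{\left(-7508 - 31365\right) \left(19837 - 25555\right) + H{\left(168 \right)}} = \frac{1}{\left(-7508 - 31365\right) \left(19837 - 25555\right) - \frac{186}{133}} = \frac{1}{\left(-38873\right) \left(-5718\right) - \frac{186}{133}} = \frac{1}{222275814 - \frac{186}{133}} = \frac{1}{\frac{29562683076}{133}} = \frac{133}{29562683076}$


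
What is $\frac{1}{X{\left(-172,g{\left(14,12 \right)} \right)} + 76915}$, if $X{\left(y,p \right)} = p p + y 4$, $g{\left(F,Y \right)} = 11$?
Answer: $\frac{1}{76348} \approx 1.3098 \cdot 10^{-5}$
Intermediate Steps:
$X{\left(y,p \right)} = p^{2} + 4 y$
$\frac{1}{X{\left(-172,g{\left(14,12 \right)} \right)} + 76915} = \frac{1}{\left(11^{2} + 4 \left(-172\right)\right) + 76915} = \frac{1}{\left(121 - 688\right) + 76915} = \frac{1}{-567 + 76915} = \frac{1}{76348}$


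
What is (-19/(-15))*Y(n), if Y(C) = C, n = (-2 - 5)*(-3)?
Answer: 133/5 ≈ 26.600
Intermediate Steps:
n = 21 (n = -7*(-3) = 21)
(-19/(-15))*Y(n) = -19/(-15)*21 = -19*(-1/15)*21 = (19/15)*21 = 133/5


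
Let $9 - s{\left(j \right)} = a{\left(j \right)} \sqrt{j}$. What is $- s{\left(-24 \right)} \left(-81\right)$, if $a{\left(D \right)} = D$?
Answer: $729 + 3888 i \sqrt{6} \approx 729.0 + 9523.6 i$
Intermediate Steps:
$s{\left(j \right)} = 9 - j^{\frac{3}{2}}$ ($s{\left(j \right)} = 9 - j \sqrt{j} = 9 - j^{\frac{3}{2}}$)
$- s{\left(-24 \right)} \left(-81\right) = - \left(9 - \left(-24\right)^{\frac{3}{2}}\right) \left(-81\right) = - \left(9 - - 48 i \sqrt{6}\right) \left(-81\right) = - \left(9 + 48 i \sqrt{6}\right) \left(-81\right) = - (-729 - 3888 i \sqrt{6}) = 729 + 3888 i \sqrt{6}$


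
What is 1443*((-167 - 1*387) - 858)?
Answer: -2037516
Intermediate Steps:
1443*((-167 - 1*387) - 858) = 1443*((-167 - 387) - 858) = 1443*(-554 - 858) = 1443*(-1412) = -2037516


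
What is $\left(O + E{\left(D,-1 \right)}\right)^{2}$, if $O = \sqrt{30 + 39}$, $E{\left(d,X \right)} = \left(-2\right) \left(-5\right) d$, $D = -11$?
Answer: $\left(110 - \sqrt{69}\right)^{2} \approx 10342.0$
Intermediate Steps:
$E{\left(d,X \right)} = 10 d$
$O = \sqrt{69} \approx 8.3066$
$\left(O + E{\left(D,-1 \right)}\right)^{2} = \left(\sqrt{69} + 10 \left(-11\right)\right)^{2} = \left(\sqrt{69} - 110\right)^{2} = \left(-110 + \sqrt{69}\right)^{2}$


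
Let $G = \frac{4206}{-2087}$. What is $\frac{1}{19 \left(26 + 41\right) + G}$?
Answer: $\frac{2087}{2652545} \approx 0.00078679$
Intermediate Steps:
$G = - \frac{4206}{2087}$ ($G = 4206 \left(- \frac{1}{2087}\right) = - \frac{4206}{2087} \approx -2.0153$)
$\frac{1}{19 \left(26 + 41\right) + G} = \frac{1}{19 \left(26 + 41\right) - \frac{4206}{2087}} = \frac{1}{19 \cdot 67 - \frac{4206}{2087}} = \frac{1}{1273 - \frac{4206}{2087}} = \frac{1}{\frac{2652545}{2087}} = \frac{2087}{2652545}$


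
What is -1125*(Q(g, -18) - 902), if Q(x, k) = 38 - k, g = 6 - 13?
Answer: 951750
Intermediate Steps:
g = -7
-1125*(Q(g, -18) - 902) = -1125*((38 - 1*(-18)) - 902) = -1125*((38 + 18) - 902) = -1125*(56 - 902) = -1125*(-846) = 951750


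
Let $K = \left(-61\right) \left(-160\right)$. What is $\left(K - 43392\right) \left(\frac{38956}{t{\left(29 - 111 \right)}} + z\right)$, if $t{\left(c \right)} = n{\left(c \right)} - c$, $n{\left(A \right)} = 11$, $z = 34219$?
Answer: $- \frac{108339535136}{93} \approx -1.1649 \cdot 10^{9}$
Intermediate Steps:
$t{\left(c \right)} = 11 - c$
$K = 9760$
$\left(K - 43392\right) \left(\frac{38956}{t{\left(29 - 111 \right)}} + z\right) = \left(9760 - 43392\right) \left(\frac{38956}{11 - \left(29 - 111\right)} + 34219\right) = - 33632 \left(\frac{38956}{11 - \left(29 - 111\right)} + 34219\right) = - 33632 \left(\frac{38956}{11 - -82} + 34219\right) = - 33632 \left(\frac{38956}{11 + 82} + 34219\right) = - 33632 \left(\frac{38956}{93} + 34219\right) = \left(-33632\right) \frac{3221323}{93} = - \frac{108339535136}{93}$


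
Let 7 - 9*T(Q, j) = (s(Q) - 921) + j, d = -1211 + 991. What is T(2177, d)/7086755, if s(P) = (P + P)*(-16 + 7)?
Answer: 40334/63780795 ≈ 0.00063238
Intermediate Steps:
d = -220
s(P) = -18*P (s(P) = (2*P)*(-9) = -18*P)
T(Q, j) = 928/9 + 2*Q - j/9 (T(Q, j) = 7/9 - ((-18*Q - 921) + j)/9 = 7/9 - ((-921 - 18*Q) + j)/9 = 7/9 - (-921 + j - 18*Q)/9 = 7/9 + (307/3 + 2*Q - j/9) = 928/9 + 2*Q - j/9)
T(2177, d)/7086755 = (928/9 + 2*2177 - ⅑*(-220))/7086755 = (928/9 + 4354 + 220/9)*(1/7086755) = (40334/9)*(1/7086755) = 40334/63780795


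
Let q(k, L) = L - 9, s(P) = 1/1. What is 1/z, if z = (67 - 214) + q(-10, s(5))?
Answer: -1/155 ≈ -0.0064516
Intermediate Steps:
s(P) = 1
q(k, L) = -9 + L
z = -155 (z = (67 - 214) + (-9 + 1) = -147 - 8 = -155)
1/z = 1/(-155) = -1/155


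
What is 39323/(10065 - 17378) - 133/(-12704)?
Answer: -498586763/92904352 ≈ -5.3667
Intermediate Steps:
39323/(10065 - 17378) - 133/(-12704) = 39323/(-7313) - 133*(-1/12704) = 39323*(-1/7313) + 133/12704 = -39323/7313 + 133/12704 = -498586763/92904352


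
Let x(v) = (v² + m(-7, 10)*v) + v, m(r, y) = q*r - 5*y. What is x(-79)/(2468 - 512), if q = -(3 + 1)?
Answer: 1975/489 ≈ 4.0389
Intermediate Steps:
q = -4 (q = -1*4 = -4)
m(r, y) = -5*y - 4*r (m(r, y) = -4*r - 5*y = -5*y - 4*r)
x(v) = v² - 21*v (x(v) = (v² + (-5*10 - 4*(-7))*v) + v = (v² + (-50 + 28)*v) + v = (v² - 22*v) + v = v² - 21*v)
x(-79)/(2468 - 512) = (-79*(-21 - 79))/(2468 - 512) = -79*(-100)/1956 = 7900*(1/1956) = 1975/489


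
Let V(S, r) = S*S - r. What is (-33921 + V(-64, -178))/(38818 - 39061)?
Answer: 29647/243 ≈ 122.00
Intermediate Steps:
V(S, r) = S² - r
(-33921 + V(-64, -178))/(38818 - 39061) = (-33921 + ((-64)² - 1*(-178)))/(38818 - 39061) = (-33921 + (4096 + 178))/(-243) = (-33921 + 4274)*(-1/243) = -29647*(-1/243) = 29647/243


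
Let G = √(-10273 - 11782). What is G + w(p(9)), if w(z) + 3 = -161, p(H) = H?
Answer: -164 + I*√22055 ≈ -164.0 + 148.51*I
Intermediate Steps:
w(z) = -164 (w(z) = -3 - 161 = -164)
G = I*√22055 (G = √(-22055) = I*√22055 ≈ 148.51*I)
G + w(p(9)) = I*√22055 - 164 = -164 + I*√22055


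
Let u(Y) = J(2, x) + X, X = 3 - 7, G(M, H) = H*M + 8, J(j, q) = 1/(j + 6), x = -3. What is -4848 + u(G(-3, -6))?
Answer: -38815/8 ≈ -4851.9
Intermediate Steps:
J(j, q) = 1/(6 + j)
G(M, H) = 8 + H*M
X = -4
u(Y) = -31/8 (u(Y) = 1/(6 + 2) - 4 = 1/8 - 4 = -31/8)
-4848 + u(G(-3, -6)) = -4848 - 31/8 = -38815/8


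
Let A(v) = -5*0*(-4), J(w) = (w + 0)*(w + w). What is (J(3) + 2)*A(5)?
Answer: 0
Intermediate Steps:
J(w) = 2*w² (J(w) = w*(2*w) = 2*w²)
A(v) = 0 (A(v) = 0*(-4) = 0)
(J(3) + 2)*A(5) = (2*3² + 2)*0 = (2*9 + 2)*0 = (18 + 2)*0 = 20*0 = 0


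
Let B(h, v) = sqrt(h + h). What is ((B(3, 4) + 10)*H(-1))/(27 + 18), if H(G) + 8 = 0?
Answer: -16/9 - 8*sqrt(6)/45 ≈ -2.2132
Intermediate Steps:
H(G) = -8 (H(G) = -8 + 0 = -8)
B(h, v) = sqrt(2)*sqrt(h) (B(h, v) = sqrt(2*h) = sqrt(2)*sqrt(h))
((B(3, 4) + 10)*H(-1))/(27 + 18) = ((sqrt(2)*sqrt(3) + 10)*(-8))/(27 + 18) = ((sqrt(6) + 10)*(-8))/45 = ((10 + sqrt(6))*(-8))*(1/45) = (-80 - 8*sqrt(6))*(1/45) = -16/9 - 8*sqrt(6)/45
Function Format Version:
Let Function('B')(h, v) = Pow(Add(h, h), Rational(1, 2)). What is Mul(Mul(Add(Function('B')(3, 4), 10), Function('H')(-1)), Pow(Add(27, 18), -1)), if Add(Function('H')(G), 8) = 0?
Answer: Add(Rational(-16, 9), Mul(Rational(-8, 45), Pow(6, Rational(1, 2)))) ≈ -2.2132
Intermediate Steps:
Function('H')(G) = -8 (Function('H')(G) = Add(-8, 0) = -8)
Function('B')(h, v) = Mul(Pow(2, Rational(1, 2)), Pow(h, Rational(1, 2))) (Function('B')(h, v) = Pow(Mul(2, h), Rational(1, 2)) = Mul(Pow(2, Rational(1, 2)), Pow(h, Rational(1, 2))))
Mul(Mul(Add(Function('B')(3, 4), 10), Function('H')(-1)), Pow(Add(27, 18), -1)) = Mul(Mul(Add(Mul(Pow(2, Rational(1, 2)), Pow(3, Rational(1, 2))), 10), -8), Pow(Add(27, 18), -1)) = Mul(Mul(Add(Pow(6, Rational(1, 2)), 10), -8), Pow(45, -1)) = Mul(Mul(Add(10, Pow(6, Rational(1, 2))), -8), Rational(1, 45)) = Mul(Add(-80, Mul(-8, Pow(6, Rational(1, 2)))), Rational(1, 45)) = Add(Rational(-16, 9), Mul(Rational(-8, 45), Pow(6, Rational(1, 2))))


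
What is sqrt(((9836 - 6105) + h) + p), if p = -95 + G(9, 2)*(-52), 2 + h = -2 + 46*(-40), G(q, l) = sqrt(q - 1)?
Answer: 2*sqrt(448 - 26*sqrt(2)) ≈ 40.558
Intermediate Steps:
G(q, l) = sqrt(-1 + q)
h = -1844 (h = -2 + (-2 + 46*(-40)) = -2 + (-2 - 1840) = -2 - 1842 = -1844)
p = -95 - 104*sqrt(2) (p = -95 + sqrt(-1 + 9)*(-52) = -95 + sqrt(8)*(-52) = -95 + (2*sqrt(2))*(-52) = -95 - 104*sqrt(2) ≈ -242.08)
sqrt(((9836 - 6105) + h) + p) = sqrt(((9836 - 6105) - 1844) + (-95 - 104*sqrt(2))) = sqrt((3731 - 1844) + (-95 - 104*sqrt(2))) = sqrt(1887 + (-95 - 104*sqrt(2))) = sqrt(1792 - 104*sqrt(2))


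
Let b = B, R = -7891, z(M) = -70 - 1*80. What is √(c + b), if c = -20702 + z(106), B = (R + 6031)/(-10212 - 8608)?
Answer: I*√18463962299/941 ≈ 144.4*I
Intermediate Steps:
z(M) = -150 (z(M) = -70 - 80 = -150)
B = 93/941 (B = (-7891 + 6031)/(-10212 - 8608) = -1860/(-18820) = -1860*(-1/18820) = 93/941 ≈ 0.098831)
b = 93/941 ≈ 0.098831
c = -20852 (c = -20702 - 150 = -20852)
√(c + b) = √(-20852 + 93/941) = √(-19621639/941) = I*√18463962299/941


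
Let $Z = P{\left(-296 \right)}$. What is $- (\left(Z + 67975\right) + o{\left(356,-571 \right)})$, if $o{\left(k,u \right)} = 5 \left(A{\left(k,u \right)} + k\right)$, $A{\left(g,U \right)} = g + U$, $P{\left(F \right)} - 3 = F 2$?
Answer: $-68091$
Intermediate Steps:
$P{\left(F \right)} = 3 + 2 F$ ($P{\left(F \right)} = 3 + F 2 = 3 + 2 F$)
$A{\left(g,U \right)} = U + g$
$o{\left(k,u \right)} = 5 u + 10 k$ ($o{\left(k,u \right)} = 5 \left(\left(u + k\right) + k\right) = 5 \left(\left(k + u\right) + k\right) = 5 \left(u + 2 k\right) = 5 u + 10 k$)
$Z = -589$ ($Z = 3 + 2 \left(-296\right) = 3 - 592 = -589$)
$- (\left(Z + 67975\right) + o{\left(356,-571 \right)}) = - (\left(-589 + 67975\right) + \left(5 \left(-571\right) + 10 \cdot 356\right)) = - (67386 + \left(-2855 + 3560\right)) = - (67386 + 705) = \left(-1\right) 68091 = -68091$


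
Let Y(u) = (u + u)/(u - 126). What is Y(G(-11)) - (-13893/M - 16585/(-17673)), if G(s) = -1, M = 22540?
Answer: -15496754857/50590376340 ≈ -0.30632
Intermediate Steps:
Y(u) = 2*u/(-126 + u) (Y(u) = (2*u)/(-126 + u) = 2*u/(-126 + u))
Y(G(-11)) - (-13893/M - 16585/(-17673)) = 2*(-1)/(-126 - 1) - (-13893/22540 - 16585/(-17673)) = 2*(-1)/(-127) - (-13893*1/22540 - 16585*(-1/17673)) = 2*(-1)*(-1/127) - (-13893/22540 + 16585/17673) = 2/127 - 1*128294911/398349420 = 2/127 - 128294911/398349420 = -15496754857/50590376340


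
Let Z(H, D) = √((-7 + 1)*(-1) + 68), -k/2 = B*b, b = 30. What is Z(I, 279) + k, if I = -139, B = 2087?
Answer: -125220 + √74 ≈ -1.2521e+5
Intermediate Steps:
k = -125220 (k = -4174*30 = -2*62610 = -125220)
Z(H, D) = √74 (Z(H, D) = √(-6*(-1) + 68) = √(6 + 68) = √74)
Z(I, 279) + k = √74 - 125220 = -125220 + √74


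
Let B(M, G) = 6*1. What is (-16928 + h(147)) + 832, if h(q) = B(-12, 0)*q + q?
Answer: -15067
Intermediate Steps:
B(M, G) = 6
h(q) = 7*q (h(q) = 6*q + q = 7*q)
(-16928 + h(147)) + 832 = (-16928 + 7*147) + 832 = (-16928 + 1029) + 832 = -15899 + 832 = -15067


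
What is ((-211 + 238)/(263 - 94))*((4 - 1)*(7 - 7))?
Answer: 0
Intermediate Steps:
((-211 + 238)/(263 - 94))*((4 - 1)*(7 - 7)) = (27/169)*(3*0) = (27*(1/169))*0 = (27/169)*0 = 0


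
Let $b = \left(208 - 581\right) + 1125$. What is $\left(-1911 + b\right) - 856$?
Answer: $-2015$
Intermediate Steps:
$b = 752$ ($b = -373 + 1125 = 752$)
$\left(-1911 + b\right) - 856 = \left(-1911 + 752\right) - 856 = -1159 - 856 = -2015$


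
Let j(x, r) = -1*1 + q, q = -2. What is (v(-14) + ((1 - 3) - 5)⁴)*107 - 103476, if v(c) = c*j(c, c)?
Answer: 157925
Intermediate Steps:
j(x, r) = -3 (j(x, r) = -1*1 - 2 = -1 - 2 = -3)
v(c) = -3*c (v(c) = c*(-3) = -3*c)
(v(-14) + ((1 - 3) - 5)⁴)*107 - 103476 = (-3*(-14) + ((1 - 3) - 5)⁴)*107 - 103476 = (42 + (-2 - 5)⁴)*107 - 103476 = (42 + (-7)⁴)*107 - 103476 = (42 + 2401)*107 - 103476 = 2443*107 - 103476 = 261401 - 103476 = 157925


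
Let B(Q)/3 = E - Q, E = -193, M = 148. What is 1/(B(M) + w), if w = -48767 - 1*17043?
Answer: -1/66833 ≈ -1.4963e-5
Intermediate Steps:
w = -65810 (w = -48767 - 17043 = -65810)
B(Q) = -579 - 3*Q (B(Q) = 3*(-193 - Q) = -579 - 3*Q)
1/(B(M) + w) = 1/((-579 - 3*148) - 65810) = 1/((-579 - 444) - 65810) = 1/(-1023 - 65810) = 1/(-66833) = -1/66833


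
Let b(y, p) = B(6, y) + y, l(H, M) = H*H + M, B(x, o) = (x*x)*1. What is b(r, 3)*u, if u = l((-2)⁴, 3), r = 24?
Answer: 15540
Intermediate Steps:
B(x, o) = x² (B(x, o) = x²*1 = x²)
l(H, M) = M + H² (l(H, M) = H² + M = M + H²)
u = 259 (u = 3 + ((-2)⁴)² = 3 + 16² = 3 + 256 = 259)
b(y, p) = 36 + y (b(y, p) = 6² + y = 36 + y)
b(r, 3)*u = (36 + 24)*259 = 60*259 = 15540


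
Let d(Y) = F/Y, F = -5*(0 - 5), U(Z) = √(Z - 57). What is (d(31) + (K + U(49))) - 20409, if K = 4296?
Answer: -499478/31 + 2*I*√2 ≈ -16112.0 + 2.8284*I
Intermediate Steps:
U(Z) = √(-57 + Z)
F = 25 (F = -5*(-5) = 25)
d(Y) = 25/Y
(d(31) + (K + U(49))) - 20409 = (25/31 + (4296 + √(-57 + 49))) - 20409 = (25*(1/31) + (4296 + √(-8))) - 20409 = (25/31 + (4296 + 2*I*√2)) - 20409 = (133201/31 + 2*I*√2) - 20409 = -499478/31 + 2*I*√2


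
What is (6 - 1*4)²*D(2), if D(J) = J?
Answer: 8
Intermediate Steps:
(6 - 1*4)²*D(2) = (6 - 1*4)²*2 = (6 - 4)²*2 = 2²*2 = 4*2 = 8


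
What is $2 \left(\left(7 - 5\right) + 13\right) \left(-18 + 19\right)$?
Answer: $30$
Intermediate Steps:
$2 \left(\left(7 - 5\right) + 13\right) \left(-18 + 19\right) = 2 \left(\left(7 - 5\right) + 13\right) 1 = 2 \left(2 + 13\right) 1 = 2 \cdot 15 \cdot 1 = 2 \cdot 15 = 30$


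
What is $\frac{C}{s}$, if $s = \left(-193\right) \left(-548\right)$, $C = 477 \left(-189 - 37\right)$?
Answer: $- \frac{53901}{52882} \approx -1.0193$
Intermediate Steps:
$C = -107802$ ($C = 477 \left(-226\right) = -107802$)
$s = 105764$
$\frac{C}{s} = - \frac{107802}{105764} = \left(-107802\right) \frac{1}{105764} = - \frac{53901}{52882}$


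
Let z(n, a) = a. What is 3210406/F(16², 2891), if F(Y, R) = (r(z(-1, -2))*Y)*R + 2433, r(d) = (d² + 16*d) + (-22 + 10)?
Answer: -3210406/29601407 ≈ -0.10845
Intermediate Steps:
r(d) = -12 + d² + 16*d (r(d) = (d² + 16*d) - 12 = -12 + d² + 16*d)
F(Y, R) = 2433 - 40*R*Y (F(Y, R) = ((-12 + (-2)² + 16*(-2))*Y)*R + 2433 = ((-12 + 4 - 32)*Y)*R + 2433 = (-40*Y)*R + 2433 = -40*R*Y + 2433 = 2433 - 40*R*Y)
3210406/F(16², 2891) = 3210406/(2433 - 40*2891*16²) = 3210406/(2433 - 40*2891*256) = 3210406/(2433 - 29603840) = 3210406/(-29601407) = 3210406*(-1/29601407) = -3210406/29601407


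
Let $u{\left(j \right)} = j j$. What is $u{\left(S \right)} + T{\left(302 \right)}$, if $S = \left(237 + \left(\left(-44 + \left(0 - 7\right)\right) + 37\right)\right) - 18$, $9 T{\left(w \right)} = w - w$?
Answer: $42025$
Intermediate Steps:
$T{\left(w \right)} = 0$ ($T{\left(w \right)} = \frac{w - w}{9} = \frac{1}{9} \cdot 0 = 0$)
$S = 205$ ($S = \left(237 + \left(\left(-44 + \left(0 - 7\right)\right) + 37\right)\right) - 18 = \left(237 + \left(\left(-44 - 7\right) + 37\right)\right) - 18 = \left(237 + \left(-51 + 37\right)\right) - 18 = \left(237 - 14\right) - 18 = 223 - 18 = 205$)
$u{\left(j \right)} = j^{2}$
$u{\left(S \right)} + T{\left(302 \right)} = 205^{2} + 0 = 42025 + 0 = 42025$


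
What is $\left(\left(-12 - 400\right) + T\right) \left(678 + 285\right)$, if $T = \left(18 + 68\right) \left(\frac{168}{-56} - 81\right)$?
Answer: $-7353468$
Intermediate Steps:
$T = -7224$ ($T = 86 \left(168 \left(- \frac{1}{56}\right) - 81\right) = 86 \left(-3 - 81\right) = 86 \left(-84\right) = -7224$)
$\left(\left(-12 - 400\right) + T\right) \left(678 + 285\right) = \left(\left(-12 - 400\right) - 7224\right) \left(678 + 285\right) = \left(-412 - 7224\right) 963 = \left(-7636\right) 963 = -7353468$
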